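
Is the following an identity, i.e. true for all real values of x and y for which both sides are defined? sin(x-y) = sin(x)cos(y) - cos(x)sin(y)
Yes, this is an identity.

Claim: sin(x-y) = sin(x)cos(y) - cos(x)sin(y).
Reasoning: Replace y by -y in sin(x+y) = sin(x)cos(y) + cos(x)sin(y) and use cos(-y) = cos(y), sin(-y) = -sin(y): sin(x-y) = sin(x)cos(y) - cos(x)sin(y).
So the two sides agree for all real values of x and y for which both sides are defined.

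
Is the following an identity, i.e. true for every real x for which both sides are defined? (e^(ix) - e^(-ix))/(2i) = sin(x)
Yes, this is an identity.

Claim: (e^(ix) - e^(-ix))/(2i) = sin(x).
Reasoning: By Euler's formula e^(ix) = cos(x) + i·sin(x) and e^(-ix) = cos(x) - i·sin(x). Subtracting cancels the cosine terms: e^(ix) - e^(-ix) = 2i·sin(x); divide by 2i.
So the two sides agree for every real x for which both sides are defined.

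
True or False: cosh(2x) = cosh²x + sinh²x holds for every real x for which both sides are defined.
True.

Claim: cosh(2x) = cosh²x + sinh²x.
Reasoning: cosh²x = (e^(2x) + 2 + e^(-2x))/4 and sinh²x = (e^(2x) - 2 + e^(-2x))/4. Adding gives (2e^(2x) + 2e^(-2x))/4 = (e^(2x) + e^(-2x))/2 = cosh(2x).
So the two sides agree for every real x for which both sides are defined.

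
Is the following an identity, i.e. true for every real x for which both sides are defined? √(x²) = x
No, this is NOT an identity.

Claim: √(x²) = x.
Test a specific point where both sides are defined: x = -1.
LHS = √(x²) ≈ 1.0000
RHS = x ≈ -1.0000
Since 1.0000 ≠ -1.0000, the equation fails at this point, so it cannot hold for every real x for which both sides are defined.
√(x²) = |x|, which differs from x whenever x < 0 (both sides are defined for every real x).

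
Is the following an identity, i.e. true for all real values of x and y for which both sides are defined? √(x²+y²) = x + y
No, this is NOT an identity.

Claim: √(x²+y²) = x + y.
Test a specific point where both sides are defined: x = 2, y = 1/2.
LHS = √(x²+y²) ≈ 2.0616
RHS = x + y ≈ 2.5000
Since 2.0616 ≠ 2.5000, the equation fails at this point, so it cannot hold for all real values of x and y for which both sides are defined.
(x+y)² = x² + 2xy + y², not x² + y², so the square root does not split this way.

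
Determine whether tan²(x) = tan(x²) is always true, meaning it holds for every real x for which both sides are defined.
No, this is NOT an identity.

Claim: tan²(x) = tan(x²).
Test a specific point where both sides are defined: x = π/6.
LHS = tan²(x) ≈ 0.3333
RHS = tan(x²) ≈ 0.2812
Since 0.3333 ≠ 0.2812, the equation fails at this point, so it cannot hold for every real x for which both sides are defined.
tan²(x) means (tan x)², squaring the output; tan(x²) squares the input. These are different functions.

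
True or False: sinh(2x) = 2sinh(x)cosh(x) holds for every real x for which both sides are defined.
Claim: sinh(2x) = 2sinh(x)cosh(x).
Reasoning: 2sinh(x)cosh(x) = 2 · (e^x - e^-x)/2 · (e^x + e^-x)/2 = (e^(2x) - e^(-2x))/2 = sinh(2x).
So the two sides agree for every real x for which both sides are defined.

Conclusion: True.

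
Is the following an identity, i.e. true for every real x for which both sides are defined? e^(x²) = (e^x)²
No, this is NOT an identity.

Claim: e^(x²) = (e^x)².
Test a specific point where both sides are defined: x = -3.
LHS = e^(x²) ≈ 8103.0839
RHS = (e^x)² ≈ 0.0025
Since 8103.0839 ≠ 0.0025, the equation fails at this point, so it cannot hold for every real x for which both sides are defined.
(e^x)² = e^(2x), and 2x ≠ x² in general.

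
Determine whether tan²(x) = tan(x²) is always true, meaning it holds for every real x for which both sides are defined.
Claim: tan²(x) = tan(x²).
Test a specific point where both sides are defined: x = π/4.
LHS = tan²(x) ≈ 1.0000
RHS = tan(x²) ≈ 0.7092
Since 1.0000 ≠ 0.7092, the equation fails at this point, so it cannot hold for every real x for which both sides are defined.
tan²(x) means (tan x)², squaring the output; tan(x²) squares the input. These are different functions.

Conclusion: No, this is NOT an identity.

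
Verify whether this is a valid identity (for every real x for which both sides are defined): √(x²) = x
No, this is NOT an identity.

Claim: √(x²) = x.
Test a specific point where both sides are defined: x = -3.
LHS = √(x²) ≈ 3.0000
RHS = x ≈ -3.0000
Since 3.0000 ≠ -3.0000, the equation fails at this point, so it cannot hold for every real x for which both sides are defined.
√(x²) = |x|, which differs from x whenever x < 0 (both sides are defined for every real x).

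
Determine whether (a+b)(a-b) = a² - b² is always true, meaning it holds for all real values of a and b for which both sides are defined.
Yes, this is an identity.

Claim: (a+b)(a-b) = a² - b².
Reasoning: Expand: (a+b)(a-b) = a² - ab + ba - b² = a² - b² (the cross terms cancel).
So the two sides agree for all real values of a and b for which both sides are defined.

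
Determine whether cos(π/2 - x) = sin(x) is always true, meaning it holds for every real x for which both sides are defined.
Yes, this is an identity.

Claim: cos(π/2 - x) = sin(x).
Reasoning: Use cos(u - v) = cos(u)cos(v) + sin(u)sin(v) with u = π/2, v = x: cos(π/2)cos(x) + sin(π/2)sin(x) = 0·cos(x) + 1·sin(x) = sin(x).
So the two sides agree for every real x for which both sides are defined.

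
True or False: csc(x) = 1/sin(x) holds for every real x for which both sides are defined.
True.

Claim: csc(x) = 1/sin(x).
Reasoning: csc(x) is by definition the reciprocal of sin(x), wherever sin(x) ≠ 0.
So the two sides agree for every real x for which both sides are defined.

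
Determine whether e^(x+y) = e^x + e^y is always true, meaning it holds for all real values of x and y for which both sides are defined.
No, this is NOT an identity.

Claim: e^(x+y) = e^x + e^y.
Test a specific point where both sides are defined: x = 1/2, y = -2.
LHS = e^(x+y) ≈ 0.2231
RHS = e^x + e^y ≈ 1.7841
Since 0.2231 ≠ 1.7841, the equation fails at this point, so it cannot hold for all real values of x and y for which both sides are defined.
The correct rule is e^(x+y) = e^x · e^y (a product, not a sum).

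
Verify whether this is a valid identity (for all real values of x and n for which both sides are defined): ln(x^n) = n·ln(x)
Claim: ln(x^n) = n·ln(x).
Reasoning: The right side requires x > 0. For x > 0, x^n = (e^(ln x))^n = e^(n·ln x), so taking ln of both sides gives ln(x^n) = n·ln(x).
So the two sides agree for all real values of x and n for which both sides are defined.

Conclusion: Yes, this is an identity.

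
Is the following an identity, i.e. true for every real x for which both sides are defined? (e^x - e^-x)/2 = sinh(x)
Claim: (e^x - e^-x)/2 = sinh(x).
Reasoning: This is exactly the definition of the hyperbolic sine: sinh(x) := (e^x - e^-x)/2.
So the two sides agree for every real x for which both sides are defined.

Conclusion: Yes, this is an identity.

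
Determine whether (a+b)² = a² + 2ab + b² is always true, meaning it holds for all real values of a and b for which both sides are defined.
Claim: (a+b)² = a² + 2ab + b².
Reasoning: Expand: (a+b)² = (a+b)(a+b) = a·a + a·b + b·a + b·b = a² + 2ab + b².
So the two sides agree for all real values of a and b for which both sides are defined.

Conclusion: Yes, this is an identity.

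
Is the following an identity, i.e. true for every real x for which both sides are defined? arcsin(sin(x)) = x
Claim: arcsin(sin(x)) = x.
Test a specific point where both sides are defined: x = 2π/3.
LHS = arcsin(sin(x)) ≈ 1.0472
RHS = x ≈ 2.0944
Since 1.0472 ≠ 2.0944, the equation fails at this point, so it cannot hold for every real x for which both sides are defined.
arcsin only returns values in [-π/2, π/2], so arcsin(sin(x)) = x holds only for x in that interval, not for all real x.

Conclusion: No, this is NOT an identity.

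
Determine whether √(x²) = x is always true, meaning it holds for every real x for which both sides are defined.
No, this is NOT an identity.

Claim: √(x²) = x.
Test a specific point where both sides are defined: x = -3.
LHS = √(x²) ≈ 3.0000
RHS = x ≈ -3.0000
Since 3.0000 ≠ -3.0000, the equation fails at this point, so it cannot hold for every real x for which both sides are defined.
√(x²) = |x|, which differs from x whenever x < 0 (both sides are defined for every real x).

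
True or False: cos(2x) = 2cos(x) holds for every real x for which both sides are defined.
Claim: cos(2x) = 2cos(x).
Test a specific point where both sides are defined: x = π/2.
LHS = cos(2x) ≈ -1.0000
RHS = 2cos(x) ≈ 0.0000
Since -1.0000 ≠ 0.0000, the equation fails at this point, so it cannot hold for every real x for which both sides are defined.
The correct double-angle formula is cos(2x) = cos²x - sin²x.

Conclusion: False.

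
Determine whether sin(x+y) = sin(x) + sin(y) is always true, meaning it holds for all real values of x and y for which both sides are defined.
Claim: sin(x+y) = sin(x) + sin(y).
Test a specific point where both sides are defined: x = π/2, y = π/2.
LHS = sin(x+y) ≈ 0.0000
RHS = sin(x) + sin(y) ≈ 2.0000
Since 0.0000 ≠ 2.0000, the equation fails at this point, so it cannot hold for all real values of x and y for which both sides are defined.
The correct expansion is sin(x+y) = sin(x)cos(y) + cos(x)sin(y); sine is not additive.

Conclusion: No, this is NOT an identity.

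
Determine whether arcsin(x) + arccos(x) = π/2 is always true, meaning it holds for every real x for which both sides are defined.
Claim: arcsin(x) + arccos(x) = π/2.
Reasoning: Both sides are defined for -1 ≤ x ≤ 1. Let θ = arcsin(x), so sin θ = x and θ ∈ [-π/2, π/2]. Then cos(π/2 - θ) = sin θ = x and π/2 - θ ∈ [0, π], which is exactly the range of arccos, so arccos(x) = π/2 - θ. Adding: arcsin(x) + arccos(x) = θ + (π/2 - θ) = π/2.
So the two sides agree for every real x for which both sides are defined.

Conclusion: Yes, this is an identity.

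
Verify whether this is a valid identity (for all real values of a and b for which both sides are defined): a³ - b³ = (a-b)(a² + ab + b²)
Yes, this is an identity.

Claim: a³ - b³ = (a-b)(a² + ab + b²).
Reasoning: Expand the right side: (a-b)(a² + ab + b²) = a³ + a²b + ab² - a²b - ab² - b³ = a³ - b³ (the middle terms cancel in pairs).
So the two sides agree for all real values of a and b for which both sides are defined.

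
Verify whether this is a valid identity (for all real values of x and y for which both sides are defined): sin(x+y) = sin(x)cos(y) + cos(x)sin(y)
Claim: sin(x+y) = sin(x)cos(y) + cos(x)sin(y).
Reasoning: By Euler's formula e^(i(x+y)) = e^(ix)·e^(iy) = (cos x + i·sin x)(cos y + i·sin y). The imaginary part of the left side is sin(x+y); the imaginary part of the product is sin(x)cos(y) + cos(x)sin(y).
So the two sides agree for all real values of x and y for which both sides are defined.

Conclusion: Yes, this is an identity.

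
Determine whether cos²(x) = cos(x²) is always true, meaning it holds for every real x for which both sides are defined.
No, this is NOT an identity.

Claim: cos²(x) = cos(x²).
Test a specific point where both sides are defined: x = -π/2.
LHS = cos²(x) ≈ 0.0000
RHS = cos(x²) ≈ -0.7812
Since 0.0000 ≠ -0.7812, the equation fails at this point, so it cannot hold for every real x for which both sides are defined.
cos²(x) means (cos x)², squaring the output; cos(x²) squares the input. These are different functions.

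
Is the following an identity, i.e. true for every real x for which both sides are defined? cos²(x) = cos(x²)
No, this is NOT an identity.

Claim: cos²(x) = cos(x²).
Test a specific point where both sides are defined: x = π/2.
LHS = cos²(x) ≈ 0.0000
RHS = cos(x²) ≈ -0.7812
Since 0.0000 ≠ -0.7812, the equation fails at this point, so it cannot hold for every real x for which both sides are defined.
cos²(x) means (cos x)², squaring the output; cos(x²) squares the input. These are different functions.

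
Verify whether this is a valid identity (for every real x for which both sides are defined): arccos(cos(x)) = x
Claim: arccos(cos(x)) = x.
Test a specific point where both sides are defined: x = -π/3.
LHS = arccos(cos(x)) ≈ 1.0472
RHS = x ≈ -1.0472
Since 1.0472 ≠ -1.0472, the equation fails at this point, so it cannot hold for every real x for which both sides are defined.
arccos only returns values in [0, π], so arccos(cos(x)) = x holds only for x in that interval, not for all real x.

Conclusion: No, this is NOT an identity.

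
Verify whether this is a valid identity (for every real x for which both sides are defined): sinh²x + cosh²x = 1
No, this is NOT an identity.

Claim: sinh²x + cosh²x = 1.
Test a specific point where both sides are defined: x = 1.
LHS = sinh²x + cosh²x ≈ 3.7622
RHS = 1 ≈ 1.0000
Since 3.7622 ≠ 1.0000, the equation fails at this point, so it cannot hold for every real x for which both sides are defined.
The correct hyperbolic identity is cosh²x - sinh²x = 1 (a difference); the sum sinh²x + cosh²x equals cosh(2x).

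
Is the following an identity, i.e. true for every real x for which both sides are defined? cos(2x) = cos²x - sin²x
Yes, this is an identity.

Claim: cos(2x) = cos²x - sin²x.
Reasoning: Put y = x in the addition formula cos(x+y) = cos(x)cos(y) - sin(x)sin(y): cos(2x) = cos²x - sin²x.
So the two sides agree for every real x for which both sides are defined.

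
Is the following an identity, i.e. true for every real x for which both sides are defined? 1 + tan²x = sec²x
Claim: 1 + tan²x = sec²x.
Reasoning: Start from sin²x + cos²x = 1 and divide every term by cos²x (allowed wherever tan x and sec x are defined): tan²x + 1 = 1/cos²x = sec²x.
So the two sides agree for every real x for which both sides are defined.

Conclusion: Yes, this is an identity.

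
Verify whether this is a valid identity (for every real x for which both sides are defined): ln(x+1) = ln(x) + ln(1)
No, this is NOT an identity.

Claim: ln(x+1) = ln(x) + ln(1).
Test a specific point where both sides are defined: x = 4.
LHS = ln(x+1) ≈ 1.6094
RHS = ln(x) + ln(1) ≈ 1.3863
Since 1.6094 ≠ 1.3863, the equation fails at this point, so it cannot hold for every real x for which both sides are defined.
ln(1) = 0, so the right side is just ln(x), which differs from ln(x+1).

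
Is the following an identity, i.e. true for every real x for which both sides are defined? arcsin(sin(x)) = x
Claim: arcsin(sin(x)) = x.
Test a specific point where both sides are defined: x = π.
LHS = arcsin(sin(x)) ≈ 0.0000
RHS = x ≈ 3.1416
Since 0.0000 ≠ 3.1416, the equation fails at this point, so it cannot hold for every real x for which both sides are defined.
arcsin only returns values in [-π/2, π/2], so arcsin(sin(x)) = x holds only for x in that interval, not for all real x.

Conclusion: No, this is NOT an identity.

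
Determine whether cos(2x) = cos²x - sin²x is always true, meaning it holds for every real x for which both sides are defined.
Claim: cos(2x) = cos²x - sin²x.
Reasoning: Put y = x in the addition formula cos(x+y) = cos(x)cos(y) - sin(x)sin(y): cos(2x) = cos²x - sin²x.
So the two sides agree for every real x for which both sides are defined.

Conclusion: Yes, this is an identity.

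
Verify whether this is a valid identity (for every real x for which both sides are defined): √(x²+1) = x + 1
No, this is NOT an identity.

Claim: √(x²+1) = x + 1.
Test a specific point where both sides are defined: x = 4.
LHS = √(x²+1) ≈ 4.1231
RHS = x + 1 ≈ 5.0000
Since 4.1231 ≠ 5.0000, the equation fails at this point, so it cannot hold for every real x for which both sides are defined.
(x+1)² = x² + 2x + 1 ≠ x² + 1 unless x = 0.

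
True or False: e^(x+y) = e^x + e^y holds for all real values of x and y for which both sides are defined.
Claim: e^(x+y) = e^x + e^y.
Test a specific point where both sides are defined: x = -2, y = 4.
LHS = e^(x+y) ≈ 7.3891
RHS = e^x + e^y ≈ 54.7335
Since 7.3891 ≠ 54.7335, the equation fails at this point, so it cannot hold for all real values of x and y for which both sides are defined.
The correct rule is e^(x+y) = e^x · e^y (a product, not a sum).

Conclusion: False.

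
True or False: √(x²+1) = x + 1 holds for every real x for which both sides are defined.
False.

Claim: √(x²+1) = x + 1.
Test a specific point where both sides are defined: x = 2.
LHS = √(x²+1) ≈ 2.2361
RHS = x + 1 ≈ 3.0000
Since 2.2361 ≠ 3.0000, the equation fails at this point, so it cannot hold for every real x for which both sides are defined.
(x+1)² = x² + 2x + 1 ≠ x² + 1 unless x = 0.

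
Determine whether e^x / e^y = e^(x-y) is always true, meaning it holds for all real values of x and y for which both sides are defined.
Yes, this is an identity.

Claim: e^x / e^y = e^(x-y).
Reasoning: 1/e^y = e^(-y), so e^x / e^y = e^x · e^(-y) = e^(x + (-y)) = e^(x-y) by the product rule for exponents.
So the two sides agree for all real values of x and y for which both sides are defined.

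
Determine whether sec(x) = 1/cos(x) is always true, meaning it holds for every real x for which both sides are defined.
Yes, this is an identity.

Claim: sec(x) = 1/cos(x).
Reasoning: sec(x) is by definition the reciprocal of cos(x), wherever cos(x) ≠ 0.
So the two sides agree for every real x for which both sides are defined.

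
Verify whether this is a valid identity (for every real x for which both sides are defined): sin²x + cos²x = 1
Yes, this is an identity.

Claim: sin²x + cos²x = 1.
Reasoning: The point (cos x, sin x) lies on the unit circle X² + Y² = 1, so cos²x + sin²x = 1 for every real x.
So the two sides agree for every real x for which both sides are defined.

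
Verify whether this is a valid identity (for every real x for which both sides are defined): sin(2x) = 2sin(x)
No, this is NOT an identity.

Claim: sin(2x) = 2sin(x).
Test a specific point where both sides are defined: x = -π/6.
LHS = sin(2x) ≈ -0.8660
RHS = 2sin(x) ≈ -1.0000
Since -0.8660 ≠ -1.0000, the equation fails at this point, so it cannot hold for every real x for which both sides are defined.
The correct double-angle formula is sin(2x) = 2sin(x)cos(x).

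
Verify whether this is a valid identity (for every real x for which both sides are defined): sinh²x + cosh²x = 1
Claim: sinh²x + cosh²x = 1.
Test a specific point where both sides are defined: x = 4.
LHS = sinh²x + cosh²x ≈ 1490.4792
RHS = 1 ≈ 1.0000
Since 1490.4792 ≠ 1.0000, the equation fails at this point, so it cannot hold for every real x for which both sides are defined.
The correct hyperbolic identity is cosh²x - sinh²x = 1 (a difference); the sum sinh²x + cosh²x equals cosh(2x).

Conclusion: No, this is NOT an identity.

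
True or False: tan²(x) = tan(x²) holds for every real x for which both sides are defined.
False.

Claim: tan²(x) = tan(x²).
Test a specific point where both sides are defined: x = 3π/4.
LHS = tan²(x) ≈ 1.0000
RHS = tan(x²) ≈ -0.8977
Since 1.0000 ≠ -0.8977, the equation fails at this point, so it cannot hold for every real x for which both sides are defined.
tan²(x) means (tan x)², squaring the output; tan(x²) squares the input. These are different functions.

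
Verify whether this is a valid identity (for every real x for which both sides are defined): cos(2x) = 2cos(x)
No, this is NOT an identity.

Claim: cos(2x) = 2cos(x).
Test a specific point where both sides are defined: x = π/2.
LHS = cos(2x) ≈ -1.0000
RHS = 2cos(x) ≈ 0.0000
Since -1.0000 ≠ 0.0000, the equation fails at this point, so it cannot hold for every real x for which both sides are defined.
The correct double-angle formula is cos(2x) = cos²x - sin²x.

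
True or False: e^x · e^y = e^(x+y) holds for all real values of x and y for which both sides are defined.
Claim: e^x · e^y = e^(x+y).
Reasoning: This is the law of exponents for a common base: multiplying powers adds exponents. E.g. from the series, (Σ x^j/j!)(Σ y^k/k!) = Σ_m (Σ_{j+k=m} x^j y^k/(j!k!)) = Σ_m (x+y)^m/m! by the binomial theorem.
So the two sides agree for all real values of x and y for which both sides are defined.

Conclusion: True.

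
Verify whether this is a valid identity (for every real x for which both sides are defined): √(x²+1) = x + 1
Claim: √(x²+1) = x + 1.
Test a specific point where both sides are defined: x = 3.
LHS = √(x²+1) ≈ 3.1623
RHS = x + 1 ≈ 4.0000
Since 3.1623 ≠ 4.0000, the equation fails at this point, so it cannot hold for every real x for which both sides are defined.
(x+1)² = x² + 2x + 1 ≠ x² + 1 unless x = 0.

Conclusion: No, this is NOT an identity.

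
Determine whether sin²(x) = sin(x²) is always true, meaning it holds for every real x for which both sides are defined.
Claim: sin²(x) = sin(x²).
Test a specific point where both sides are defined: x = -π/4.
LHS = sin²(x) ≈ 0.5000
RHS = sin(x²) ≈ 0.5785
Since 0.5000 ≠ 0.5785, the equation fails at this point, so it cannot hold for every real x for which both sides are defined.
sin²(x) means (sin x)², squaring the output; sin(x²) squares the input. These are different functions.

Conclusion: No, this is NOT an identity.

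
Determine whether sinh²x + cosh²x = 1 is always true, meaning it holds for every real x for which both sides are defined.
No, this is NOT an identity.

Claim: sinh²x + cosh²x = 1.
Test a specific point where both sides are defined: x = 3.
LHS = sinh²x + cosh²x ≈ 201.7156
RHS = 1 ≈ 1.0000
Since 201.7156 ≠ 1.0000, the equation fails at this point, so it cannot hold for every real x for which both sides are defined.
The correct hyperbolic identity is cosh²x - sinh²x = 1 (a difference); the sum sinh²x + cosh²x equals cosh(2x).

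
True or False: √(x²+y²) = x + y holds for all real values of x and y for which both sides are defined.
False.

Claim: √(x²+y²) = x + y.
Test a specific point where both sides are defined: x = 1, y = 1.
LHS = √(x²+y²) ≈ 1.4142
RHS = x + y ≈ 2.0000
Since 1.4142 ≠ 2.0000, the equation fails at this point, so it cannot hold for all real values of x and y for which both sides are defined.
(x+y)² = x² + 2xy + y², not x² + y², so the square root does not split this way.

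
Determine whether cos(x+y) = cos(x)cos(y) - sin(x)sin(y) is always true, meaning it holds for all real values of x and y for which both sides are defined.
Claim: cos(x+y) = cos(x)cos(y) - sin(x)sin(y).
Reasoning: By Euler's formula e^(i(x+y)) = e^(ix)·e^(iy) = (cos x + i·sin x)(cos y + i·sin y). The real part of the left side is cos(x+y); the real part of the product is cos(x)cos(y) - sin(x)sin(y) (since i·i = -1).
So the two sides agree for all real values of x and y for which both sides are defined.

Conclusion: Yes, this is an identity.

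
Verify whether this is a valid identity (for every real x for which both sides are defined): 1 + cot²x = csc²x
Yes, this is an identity.

Claim: 1 + cot²x = csc²x.
Reasoning: Start from sin²x + cos²x = 1 and divide every term by sin²x (allowed wherever cot x and csc x are defined): 1 + cot²x = 1/sin²x = csc²x.
So the two sides agree for every real x for which both sides are defined.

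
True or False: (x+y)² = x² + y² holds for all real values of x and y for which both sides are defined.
False.

Claim: (x+y)² = x² + y².
Test a specific point where both sides are defined: x = 3/2, y = 4.
LHS = (x+y)² ≈ 30.2500
RHS = x² + y² ≈ 18.2500
Since 30.2500 ≠ 18.2500, the equation fails at this point, so it cannot hold for all real values of x and y for which both sides are defined.
The correct expansion is (x+y)² = x² + 2xy + y²; the cross term 2xy is missing.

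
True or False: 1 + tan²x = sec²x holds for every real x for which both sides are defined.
True.

Claim: 1 + tan²x = sec²x.
Reasoning: Start from sin²x + cos²x = 1 and divide every term by cos²x (allowed wherever tan x and sec x are defined): tan²x + 1 = 1/cos²x = sec²x.
So the two sides agree for every real x for which both sides are defined.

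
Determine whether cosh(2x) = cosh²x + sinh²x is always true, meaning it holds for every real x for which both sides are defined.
Claim: cosh(2x) = cosh²x + sinh²x.
Reasoning: cosh²x = (e^(2x) + 2 + e^(-2x))/4 and sinh²x = (e^(2x) - 2 + e^(-2x))/4. Adding gives (2e^(2x) + 2e^(-2x))/4 = (e^(2x) + e^(-2x))/2 = cosh(2x).
So the two sides agree for every real x for which both sides are defined.

Conclusion: Yes, this is an identity.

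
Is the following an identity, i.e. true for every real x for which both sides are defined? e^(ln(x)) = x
Claim: e^(ln(x)) = x.
Reasoning: For x > 0, ln(x) is by definition the exponent p such that e^p = x. Raising e to that exponent therefore returns x: e^(ln x) = x.
So the two sides agree for every real x for which both sides are defined.

Conclusion: Yes, this is an identity.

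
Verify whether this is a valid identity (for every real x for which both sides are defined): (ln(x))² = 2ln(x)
Claim: (ln(x))² = 2ln(x).
Test a specific point where both sides are defined: x = 1/2.
LHS = (ln(x))² ≈ 0.4805
RHS = 2ln(x) ≈ -1.3863
Since 0.4805 ≠ -1.3863, the equation fails at this point, so it cannot hold for every real x for which both sides are defined.
2ln(x) equals ln(x²), which is not the same as (ln x)².

Conclusion: No, this is NOT an identity.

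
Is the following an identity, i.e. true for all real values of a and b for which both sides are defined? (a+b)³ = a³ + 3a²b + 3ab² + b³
Yes, this is an identity.

Claim: (a+b)³ = a³ + 3a²b + 3ab² + b³.
Reasoning: (a+b)³ = (a+b)(a+b)² = (a+b)(a² + 2ab + b²) = a³ + 2a²b + ab² + a²b + 2ab² + b³ = a³ + 3a²b + 3ab² + b³.
So the two sides agree for all real values of a and b for which both sides are defined.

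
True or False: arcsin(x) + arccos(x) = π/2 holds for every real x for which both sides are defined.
Claim: arcsin(x) + arccos(x) = π/2.
Reasoning: Both sides are defined for -1 ≤ x ≤ 1. Let θ = arcsin(x), so sin θ = x and θ ∈ [-π/2, π/2]. Then cos(π/2 - θ) = sin θ = x and π/2 - θ ∈ [0, π], which is exactly the range of arccos, so arccos(x) = π/2 - θ. Adding: arcsin(x) + arccos(x) = θ + (π/2 - θ) = π/2.
So the two sides agree for every real x for which both sides are defined.

Conclusion: True.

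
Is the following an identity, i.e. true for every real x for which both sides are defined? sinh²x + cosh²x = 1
No, this is NOT an identity.

Claim: sinh²x + cosh²x = 1.
Test a specific point where both sides are defined: x = 3/2.
LHS = sinh²x + cosh²x ≈ 10.0677
RHS = 1 ≈ 1.0000
Since 10.0677 ≠ 1.0000, the equation fails at this point, so it cannot hold for every real x for which both sides are defined.
The correct hyperbolic identity is cosh²x - sinh²x = 1 (a difference); the sum sinh²x + cosh²x equals cosh(2x).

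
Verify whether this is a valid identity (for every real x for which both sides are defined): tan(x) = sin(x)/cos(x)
Claim: tan(x) = sin(x)/cos(x).
Reasoning: For an angle x whose terminal point on the unit circle is (cos x, sin x), tan(x) is defined as the ratio (second coordinate)/(first coordinate) = sin(x)/cos(x), wherever cos(x) ≠ 0.
So the two sides agree for every real x for which both sides are defined.

Conclusion: Yes, this is an identity.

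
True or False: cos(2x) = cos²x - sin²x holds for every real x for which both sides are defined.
True.

Claim: cos(2x) = cos²x - sin²x.
Reasoning: Put y = x in the addition formula cos(x+y) = cos(x)cos(y) - sin(x)sin(y): cos(2x) = cos²x - sin²x.
So the two sides agree for every real x for which both sides are defined.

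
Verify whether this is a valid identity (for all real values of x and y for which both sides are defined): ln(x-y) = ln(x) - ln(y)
No, this is NOT an identity.

Claim: ln(x-y) = ln(x) - ln(y).
Test a specific point where both sides are defined: x = 2, y = 3/2.
LHS = ln(x-y) ≈ -0.6931
RHS = ln(x) - ln(y) ≈ 0.2877
Since -0.6931 ≠ 0.2877, the equation fails at this point, so it cannot hold for all real values of x and y for which both sides are defined.
ln(x) - ln(y) = ln(x/y), not ln(x-y).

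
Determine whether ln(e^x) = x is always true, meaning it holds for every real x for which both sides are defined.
Yes, this is an identity.

Claim: ln(e^x) = x.
Reasoning: ln is the inverse of the exponential: ln(e^x) asks for the exponent p with e^p = e^x, and since e^p is one-to-one that exponent is p = x.
So the two sides agree for every real x for which both sides are defined.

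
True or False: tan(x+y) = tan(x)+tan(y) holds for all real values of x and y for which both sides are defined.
Claim: tan(x+y) = tan(x)+tan(y).
Test a specific point where both sides are defined: x = -π/4, y = π/3.
LHS = tan(x+y) ≈ 0.2679
RHS = tan(x)+tan(y) ≈ 0.7321
Since 0.2679 ≠ 0.7321, the equation fails at this point, so it cannot hold for all real values of x and y for which both sides are defined.
The correct formula is tan(x+y) = (tan(x) + tan(y))/(1 - tan(x)tan(y)).

Conclusion: False.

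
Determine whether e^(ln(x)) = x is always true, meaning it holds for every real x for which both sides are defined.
Yes, this is an identity.

Claim: e^(ln(x)) = x.
Reasoning: For x > 0, ln(x) is by definition the exponent p such that e^p = x. Raising e to that exponent therefore returns x: e^(ln x) = x.
So the two sides agree for every real x for which both sides are defined.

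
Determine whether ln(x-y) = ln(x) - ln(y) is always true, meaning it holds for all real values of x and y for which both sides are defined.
No, this is NOT an identity.

Claim: ln(x-y) = ln(x) - ln(y).
Test a specific point where both sides are defined: x = 2, y = 1/2.
LHS = ln(x-y) ≈ 0.4055
RHS = ln(x) - ln(y) ≈ 1.3863
Since 0.4055 ≠ 1.3863, the equation fails at this point, so it cannot hold for all real values of x and y for which both sides are defined.
ln(x) - ln(y) = ln(x/y), not ln(x-y).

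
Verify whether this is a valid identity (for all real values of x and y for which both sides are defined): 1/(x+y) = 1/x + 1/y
No, this is NOT an identity.

Claim: 1/(x+y) = 1/x + 1/y.
Test a specific point where both sides are defined: x = 3, y = 4.
LHS = 1/(x+y) ≈ 0.1429
RHS = 1/x + 1/y ≈ 0.5833
Since 0.1429 ≠ 0.5833, the equation fails at this point, so it cannot hold for all real values of x and y for which both sides are defined.
1/x + 1/y = (x+y)/(xy), which is not 1/(x+y).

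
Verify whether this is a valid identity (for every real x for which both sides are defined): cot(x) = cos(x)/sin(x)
Claim: cot(x) = cos(x)/sin(x).
Reasoning: cot(x) is defined as 1/tan(x) = 1/(sin(x)/cos(x)) = cos(x)/sin(x), wherever sin(x) ≠ 0.
So the two sides agree for every real x for which both sides are defined.

Conclusion: Yes, this is an identity.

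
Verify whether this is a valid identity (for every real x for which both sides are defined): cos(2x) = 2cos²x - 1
Yes, this is an identity.

Claim: cos(2x) = 2cos²x - 1.
Reasoning: cos(2x) = cos²x - sin²x. Replace sin²x by 1 - cos²x: cos²x - (1 - cos²x) = 2cos²x - 1.
So the two sides agree for every real x for which both sides are defined.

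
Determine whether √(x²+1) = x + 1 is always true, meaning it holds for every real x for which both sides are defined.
No, this is NOT an identity.

Claim: √(x²+1) = x + 1.
Test a specific point where both sides are defined: x = 5.
LHS = √(x²+1) ≈ 5.0990
RHS = x + 1 ≈ 6.0000
Since 5.0990 ≠ 6.0000, the equation fails at this point, so it cannot hold for every real x for which both sides are defined.
(x+1)² = x² + 2x + 1 ≠ x² + 1 unless x = 0.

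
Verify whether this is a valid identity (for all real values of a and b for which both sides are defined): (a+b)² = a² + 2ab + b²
Claim: (a+b)² = a² + 2ab + b².
Reasoning: Expand: (a+b)² = (a+b)(a+b) = a·a + a·b + b·a + b·b = a² + 2ab + b².
So the two sides agree for all real values of a and b for which both sides are defined.

Conclusion: Yes, this is an identity.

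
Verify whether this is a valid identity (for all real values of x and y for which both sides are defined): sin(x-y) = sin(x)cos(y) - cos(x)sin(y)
Yes, this is an identity.

Claim: sin(x-y) = sin(x)cos(y) - cos(x)sin(y).
Reasoning: Replace y by -y in sin(x+y) = sin(x)cos(y) + cos(x)sin(y) and use cos(-y) = cos(y), sin(-y) = -sin(y): sin(x-y) = sin(x)cos(y) - cos(x)sin(y).
So the two sides agree for all real values of x and y for which both sides are defined.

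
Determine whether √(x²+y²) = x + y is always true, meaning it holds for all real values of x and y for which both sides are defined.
Claim: √(x²+y²) = x + y.
Test a specific point where both sides are defined: x = 4, y = 1.
LHS = √(x²+y²) ≈ 4.1231
RHS = x + y ≈ 5.0000
Since 4.1231 ≠ 5.0000, the equation fails at this point, so it cannot hold for all real values of x and y for which both sides are defined.
(x+y)² = x² + 2xy + y², not x² + y², so the square root does not split this way.

Conclusion: No, this is NOT an identity.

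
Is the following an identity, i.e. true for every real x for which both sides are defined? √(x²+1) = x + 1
Claim: √(x²+1) = x + 1.
Test a specific point where both sides are defined: x = 2.
LHS = √(x²+1) ≈ 2.2361
RHS = x + 1 ≈ 3.0000
Since 2.2361 ≠ 3.0000, the equation fails at this point, so it cannot hold for every real x for which both sides are defined.
(x+1)² = x² + 2x + 1 ≠ x² + 1 unless x = 0.

Conclusion: No, this is NOT an identity.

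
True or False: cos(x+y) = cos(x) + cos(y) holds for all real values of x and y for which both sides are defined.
False.

Claim: cos(x+y) = cos(x) + cos(y).
Test a specific point where both sides are defined: x = 3π/4, y = -π/3.
LHS = cos(x+y) ≈ 0.2588
RHS = cos(x) + cos(y) ≈ -0.2071
Since 0.2588 ≠ -0.2071, the equation fails at this point, so it cannot hold for all real values of x and y for which both sides are defined.
The correct expansion is cos(x+y) = cos(x)cos(y) - sin(x)sin(y); cosine is not additive.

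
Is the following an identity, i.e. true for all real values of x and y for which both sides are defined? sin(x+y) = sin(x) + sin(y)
No, this is NOT an identity.

Claim: sin(x+y) = sin(x) + sin(y).
Test a specific point where both sides are defined: x = 2π/3, y = π/6.
LHS = sin(x+y) ≈ 0.5000
RHS = sin(x) + sin(y) ≈ 1.3660
Since 0.5000 ≠ 1.3660, the equation fails at this point, so it cannot hold for all real values of x and y for which both sides are defined.
The correct expansion is sin(x+y) = sin(x)cos(y) + cos(x)sin(y); sine is not additive.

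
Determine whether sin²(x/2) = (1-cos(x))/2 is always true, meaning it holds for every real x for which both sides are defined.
Yes, this is an identity.

Claim: sin²(x/2) = (1-cos(x))/2.
Reasoning: Use cos(2θ) = 1 - 2sin²θ with θ = x/2: cos(x) = 1 - 2sin²(x/2). Solving for sin²(x/2) gives (1 - cos(x))/2.
So the two sides agree for every real x for which both sides are defined.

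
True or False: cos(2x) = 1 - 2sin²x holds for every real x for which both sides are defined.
Claim: cos(2x) = 1 - 2sin²x.
Reasoning: cos(2x) = cos²x - sin²x. Replace cos²x by 1 - sin²x: (1 - sin²x) - sin²x = 1 - 2sin²x.
So the two sides agree for every real x for which both sides are defined.

Conclusion: True.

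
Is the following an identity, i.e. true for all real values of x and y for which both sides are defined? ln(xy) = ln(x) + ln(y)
Yes, this is an identity.

Claim: ln(xy) = ln(x) + ln(y).
Reasoning: Both sides are simultaneously defined only when x, y > 0. Write x = e^p, y = e^q (p = ln x, q = ln y). Then xy = e^p · e^q = e^(p+q), so ln(xy) = p + q = ln(x) + ln(y).
So the two sides agree for all real values of x and y for which both sides are defined.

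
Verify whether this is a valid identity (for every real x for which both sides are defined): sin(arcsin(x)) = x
Claim: sin(arcsin(x)) = x.
Reasoning: For -1 ≤ x ≤ 1 (where arcsin is defined), arcsin(x) is by definition an angle whose sine equals x. Taking the sine of that angle returns x. (Note the other order, arcsin(sin x) = x, is NOT an identity.)
So the two sides agree for every real x for which both sides are defined.

Conclusion: Yes, this is an identity.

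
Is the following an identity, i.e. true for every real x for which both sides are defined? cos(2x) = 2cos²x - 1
Claim: cos(2x) = 2cos²x - 1.
Reasoning: cos(2x) = cos²x - sin²x. Replace sin²x by 1 - cos²x: cos²x - (1 - cos²x) = 2cos²x - 1.
So the two sides agree for every real x for which both sides are defined.

Conclusion: Yes, this is an identity.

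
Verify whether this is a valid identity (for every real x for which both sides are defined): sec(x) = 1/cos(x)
Yes, this is an identity.

Claim: sec(x) = 1/cos(x).
Reasoning: sec(x) is by definition the reciprocal of cos(x), wherever cos(x) ≠ 0.
So the two sides agree for every real x for which both sides are defined.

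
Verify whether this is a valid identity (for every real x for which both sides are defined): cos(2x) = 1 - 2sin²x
Yes, this is an identity.

Claim: cos(2x) = 1 - 2sin²x.
Reasoning: cos(2x) = cos²x - sin²x. Replace cos²x by 1 - sin²x: (1 - sin²x) - sin²x = 1 - 2sin²x.
So the two sides agree for every real x for which both sides are defined.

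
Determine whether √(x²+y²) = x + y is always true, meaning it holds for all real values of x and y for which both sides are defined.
Claim: √(x²+y²) = x + y.
Test a specific point where both sides are defined: x = 1, y = 4.
LHS = √(x²+y²) ≈ 4.1231
RHS = x + y ≈ 5.0000
Since 4.1231 ≠ 5.0000, the equation fails at this point, so it cannot hold for all real values of x and y for which both sides are defined.
(x+y)² = x² + 2xy + y², not x² + y², so the square root does not split this way.

Conclusion: No, this is NOT an identity.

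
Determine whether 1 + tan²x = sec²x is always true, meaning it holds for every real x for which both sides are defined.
Claim: 1 + tan²x = sec²x.
Reasoning: Start from sin²x + cos²x = 1 and divide every term by cos²x (allowed wherever tan x and sec x are defined): tan²x + 1 = 1/cos²x = sec²x.
So the two sides agree for every real x for which both sides are defined.

Conclusion: Yes, this is an identity.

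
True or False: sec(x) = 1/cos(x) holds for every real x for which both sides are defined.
True.

Claim: sec(x) = 1/cos(x).
Reasoning: sec(x) is by definition the reciprocal of cos(x), wherever cos(x) ≠ 0.
So the two sides agree for every real x for which both sides are defined.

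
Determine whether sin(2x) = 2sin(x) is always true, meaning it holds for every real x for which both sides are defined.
Claim: sin(2x) = 2sin(x).
Test a specific point where both sides are defined: x = -π/2.
LHS = sin(2x) ≈ 0.0000
RHS = 2sin(x) ≈ -2.0000
Since 0.0000 ≠ -2.0000, the equation fails at this point, so it cannot hold for every real x for which both sides are defined.
The correct double-angle formula is sin(2x) = 2sin(x)cos(x).

Conclusion: No, this is NOT an identity.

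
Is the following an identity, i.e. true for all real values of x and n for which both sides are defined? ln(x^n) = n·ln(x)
Claim: ln(x^n) = n·ln(x).
Reasoning: The right side requires x > 0. For x > 0, x^n = (e^(ln x))^n = e^(n·ln x), so taking ln of both sides gives ln(x^n) = n·ln(x).
So the two sides agree for all real values of x and n for which both sides are defined.

Conclusion: Yes, this is an identity.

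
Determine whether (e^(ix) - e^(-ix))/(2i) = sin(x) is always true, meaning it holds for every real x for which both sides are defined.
Yes, this is an identity.

Claim: (e^(ix) - e^(-ix))/(2i) = sin(x).
Reasoning: By Euler's formula e^(ix) = cos(x) + i·sin(x) and e^(-ix) = cos(x) - i·sin(x). Subtracting cancels the cosine terms: e^(ix) - e^(-ix) = 2i·sin(x); divide by 2i.
So the two sides agree for every real x for which both sides are defined.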